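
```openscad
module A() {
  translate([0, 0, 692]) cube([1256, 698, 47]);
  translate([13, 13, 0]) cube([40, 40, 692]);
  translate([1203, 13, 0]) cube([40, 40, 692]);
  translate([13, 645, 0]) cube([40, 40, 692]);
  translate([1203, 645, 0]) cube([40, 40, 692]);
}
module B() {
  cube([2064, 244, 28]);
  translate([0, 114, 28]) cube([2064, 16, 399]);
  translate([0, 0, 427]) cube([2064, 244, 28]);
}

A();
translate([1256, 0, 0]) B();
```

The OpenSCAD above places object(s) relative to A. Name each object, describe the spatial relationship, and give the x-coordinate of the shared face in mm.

A is a table. B is an I-beam. The I-beam is against the table's +x side, with their −y faces flush. The x-coordinate of the shared face is 1256 mm.

The table's +x face and the I-beam's −x face are both at x = 1256 mm.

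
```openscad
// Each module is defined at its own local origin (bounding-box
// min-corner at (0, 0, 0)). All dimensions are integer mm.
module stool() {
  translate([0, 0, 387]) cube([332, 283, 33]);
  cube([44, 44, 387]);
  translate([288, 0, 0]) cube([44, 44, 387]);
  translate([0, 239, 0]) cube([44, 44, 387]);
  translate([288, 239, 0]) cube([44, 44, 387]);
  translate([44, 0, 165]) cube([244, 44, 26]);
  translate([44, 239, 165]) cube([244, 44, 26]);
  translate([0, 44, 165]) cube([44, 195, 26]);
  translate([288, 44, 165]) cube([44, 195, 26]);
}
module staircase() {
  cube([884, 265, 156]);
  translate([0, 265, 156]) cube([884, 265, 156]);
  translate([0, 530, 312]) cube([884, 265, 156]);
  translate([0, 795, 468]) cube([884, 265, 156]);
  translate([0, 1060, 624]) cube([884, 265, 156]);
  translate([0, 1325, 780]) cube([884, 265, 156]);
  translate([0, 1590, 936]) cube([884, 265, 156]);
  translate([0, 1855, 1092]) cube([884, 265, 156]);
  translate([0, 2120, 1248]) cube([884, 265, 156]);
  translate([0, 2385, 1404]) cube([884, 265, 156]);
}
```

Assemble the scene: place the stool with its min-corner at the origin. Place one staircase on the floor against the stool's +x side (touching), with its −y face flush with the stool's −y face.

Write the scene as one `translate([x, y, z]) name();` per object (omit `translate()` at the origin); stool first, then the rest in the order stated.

stool();
translate([332, 0, 0]) staircase();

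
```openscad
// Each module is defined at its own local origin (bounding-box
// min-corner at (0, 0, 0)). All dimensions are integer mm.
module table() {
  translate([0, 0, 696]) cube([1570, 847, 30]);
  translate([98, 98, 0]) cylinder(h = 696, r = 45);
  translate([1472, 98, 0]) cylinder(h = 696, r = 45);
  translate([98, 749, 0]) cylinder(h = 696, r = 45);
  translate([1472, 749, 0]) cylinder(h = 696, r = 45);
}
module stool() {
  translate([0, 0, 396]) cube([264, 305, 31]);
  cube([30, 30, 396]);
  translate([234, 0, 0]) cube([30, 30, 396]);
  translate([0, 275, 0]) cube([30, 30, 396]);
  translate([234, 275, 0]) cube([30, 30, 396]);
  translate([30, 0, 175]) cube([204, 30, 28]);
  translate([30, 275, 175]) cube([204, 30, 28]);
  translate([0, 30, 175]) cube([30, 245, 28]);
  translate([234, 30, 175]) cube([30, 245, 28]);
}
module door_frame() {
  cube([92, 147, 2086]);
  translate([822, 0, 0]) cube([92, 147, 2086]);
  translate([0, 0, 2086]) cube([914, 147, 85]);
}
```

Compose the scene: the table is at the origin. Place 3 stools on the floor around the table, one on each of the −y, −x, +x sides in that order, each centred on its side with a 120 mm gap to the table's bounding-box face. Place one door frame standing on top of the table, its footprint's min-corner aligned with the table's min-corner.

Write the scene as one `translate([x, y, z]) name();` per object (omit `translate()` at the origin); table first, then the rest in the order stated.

table();
translate([653, -425, 0]) stool();
translate([-384, 271, 0]) stool();
translate([1690, 271, 0]) stool();
translate([0, 0, 726]) door_frame();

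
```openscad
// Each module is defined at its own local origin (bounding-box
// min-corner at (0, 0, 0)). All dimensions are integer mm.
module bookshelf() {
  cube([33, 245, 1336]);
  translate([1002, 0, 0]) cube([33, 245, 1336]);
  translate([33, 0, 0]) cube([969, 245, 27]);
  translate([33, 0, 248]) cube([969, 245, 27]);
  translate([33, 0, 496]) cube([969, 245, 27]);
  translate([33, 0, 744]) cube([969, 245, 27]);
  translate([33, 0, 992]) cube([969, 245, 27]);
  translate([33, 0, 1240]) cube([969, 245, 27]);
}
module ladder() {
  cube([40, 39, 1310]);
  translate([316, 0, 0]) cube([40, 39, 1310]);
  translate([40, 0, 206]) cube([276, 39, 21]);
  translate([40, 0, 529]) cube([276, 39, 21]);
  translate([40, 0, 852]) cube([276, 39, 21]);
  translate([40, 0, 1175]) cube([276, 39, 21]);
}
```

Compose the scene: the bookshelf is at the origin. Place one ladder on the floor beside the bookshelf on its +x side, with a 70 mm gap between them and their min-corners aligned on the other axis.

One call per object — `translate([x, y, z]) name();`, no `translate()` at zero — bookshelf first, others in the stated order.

bookshelf();
translate([1105, 0, 0]) ladder();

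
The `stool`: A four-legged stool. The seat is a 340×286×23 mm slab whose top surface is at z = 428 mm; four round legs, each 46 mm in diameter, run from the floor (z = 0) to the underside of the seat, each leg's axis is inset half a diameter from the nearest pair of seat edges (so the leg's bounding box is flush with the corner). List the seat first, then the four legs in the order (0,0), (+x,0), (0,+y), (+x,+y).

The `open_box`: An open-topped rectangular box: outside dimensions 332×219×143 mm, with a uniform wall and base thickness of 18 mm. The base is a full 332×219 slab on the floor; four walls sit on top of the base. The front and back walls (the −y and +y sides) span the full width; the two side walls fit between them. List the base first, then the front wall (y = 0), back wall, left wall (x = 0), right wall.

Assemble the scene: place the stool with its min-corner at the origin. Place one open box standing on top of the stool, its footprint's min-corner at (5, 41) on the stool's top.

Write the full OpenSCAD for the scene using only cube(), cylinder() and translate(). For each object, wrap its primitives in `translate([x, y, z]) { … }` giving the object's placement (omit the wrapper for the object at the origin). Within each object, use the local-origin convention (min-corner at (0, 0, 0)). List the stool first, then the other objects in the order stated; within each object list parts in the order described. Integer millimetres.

translate([0, 0, 405]) cube([340, 286, 23]);
translate([23, 23, 0]) cylinder(h = 405, r = 23);
translate([317, 23, 0]) cylinder(h = 405, r = 23);
translate([23, 263, 0]) cylinder(h = 405, r = 23);
translate([317, 263, 0]) cylinder(h = 405, r = 23);
translate([5, 41, 428]) {
  cube([332, 219, 18]);
  translate([0, 0, 18]) cube([332, 18, 125]);
  translate([0, 201, 18]) cube([332, 18, 125]);
  translate([0, 18, 18]) cube([18, 183, 125]);
  translate([314, 18, 18]) cube([18, 183, 125]);
}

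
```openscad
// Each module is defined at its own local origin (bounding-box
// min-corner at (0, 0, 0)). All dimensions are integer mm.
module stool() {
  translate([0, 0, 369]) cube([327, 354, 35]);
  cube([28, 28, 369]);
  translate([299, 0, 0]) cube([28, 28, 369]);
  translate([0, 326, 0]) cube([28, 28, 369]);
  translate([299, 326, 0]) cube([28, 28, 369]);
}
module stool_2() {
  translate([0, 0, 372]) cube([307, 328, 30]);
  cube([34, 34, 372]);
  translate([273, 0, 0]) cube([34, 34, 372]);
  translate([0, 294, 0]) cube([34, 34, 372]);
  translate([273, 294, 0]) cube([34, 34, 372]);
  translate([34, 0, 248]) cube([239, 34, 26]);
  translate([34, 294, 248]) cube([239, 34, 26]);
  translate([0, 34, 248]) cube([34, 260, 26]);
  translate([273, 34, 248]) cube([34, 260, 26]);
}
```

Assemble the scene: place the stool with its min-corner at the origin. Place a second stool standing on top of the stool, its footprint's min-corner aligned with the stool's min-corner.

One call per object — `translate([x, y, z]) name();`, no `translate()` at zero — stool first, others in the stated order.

stool();
translate([0, 0, 404]) stool_2();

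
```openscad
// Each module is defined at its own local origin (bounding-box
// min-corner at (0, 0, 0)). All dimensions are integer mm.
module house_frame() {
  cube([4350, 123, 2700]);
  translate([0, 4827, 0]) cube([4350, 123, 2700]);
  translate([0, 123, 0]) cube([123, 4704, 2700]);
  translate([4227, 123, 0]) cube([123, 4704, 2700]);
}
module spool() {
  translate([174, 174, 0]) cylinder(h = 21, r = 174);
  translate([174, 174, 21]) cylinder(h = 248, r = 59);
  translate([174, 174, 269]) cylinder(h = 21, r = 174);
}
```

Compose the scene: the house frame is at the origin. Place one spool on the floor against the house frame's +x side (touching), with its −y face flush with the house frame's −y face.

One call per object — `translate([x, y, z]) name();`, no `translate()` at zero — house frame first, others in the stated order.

house_frame();
translate([4350, 0, 0]) spool();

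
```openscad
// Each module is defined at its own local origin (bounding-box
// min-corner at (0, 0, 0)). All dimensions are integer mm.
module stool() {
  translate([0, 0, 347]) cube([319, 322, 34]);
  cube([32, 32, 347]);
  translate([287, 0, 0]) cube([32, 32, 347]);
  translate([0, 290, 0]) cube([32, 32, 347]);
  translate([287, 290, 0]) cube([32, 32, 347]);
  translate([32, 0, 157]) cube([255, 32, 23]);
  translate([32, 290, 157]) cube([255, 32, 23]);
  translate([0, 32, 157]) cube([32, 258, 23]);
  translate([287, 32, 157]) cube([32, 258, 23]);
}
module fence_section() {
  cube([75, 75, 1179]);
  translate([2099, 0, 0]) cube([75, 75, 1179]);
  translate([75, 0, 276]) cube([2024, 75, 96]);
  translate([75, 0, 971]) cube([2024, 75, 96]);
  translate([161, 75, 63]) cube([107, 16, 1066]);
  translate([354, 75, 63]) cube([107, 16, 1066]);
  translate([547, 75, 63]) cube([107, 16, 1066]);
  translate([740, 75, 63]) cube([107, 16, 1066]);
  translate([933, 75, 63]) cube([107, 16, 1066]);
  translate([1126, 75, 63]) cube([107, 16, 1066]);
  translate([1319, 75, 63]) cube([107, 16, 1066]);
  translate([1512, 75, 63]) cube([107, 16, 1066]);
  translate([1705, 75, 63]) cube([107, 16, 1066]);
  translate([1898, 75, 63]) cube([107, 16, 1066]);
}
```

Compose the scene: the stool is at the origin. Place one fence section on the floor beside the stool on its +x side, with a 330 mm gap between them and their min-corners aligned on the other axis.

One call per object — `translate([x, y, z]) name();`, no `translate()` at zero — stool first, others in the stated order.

stool();
translate([649, 0, 0]) fence_section();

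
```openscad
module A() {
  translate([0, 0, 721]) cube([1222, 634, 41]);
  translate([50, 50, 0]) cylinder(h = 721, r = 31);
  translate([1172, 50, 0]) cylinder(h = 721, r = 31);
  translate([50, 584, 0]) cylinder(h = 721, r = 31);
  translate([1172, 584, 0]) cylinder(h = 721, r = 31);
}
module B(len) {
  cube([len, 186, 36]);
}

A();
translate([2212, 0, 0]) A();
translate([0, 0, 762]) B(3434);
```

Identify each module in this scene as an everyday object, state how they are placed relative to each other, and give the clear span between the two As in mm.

A is a table. B is a beam. A beam spans the tops of two tables. The clear span between the two tables is 990 mm.

Second table starts at x = 2212; first ends at x = 1222; clear span = 2212 − 1222 = 990 mm.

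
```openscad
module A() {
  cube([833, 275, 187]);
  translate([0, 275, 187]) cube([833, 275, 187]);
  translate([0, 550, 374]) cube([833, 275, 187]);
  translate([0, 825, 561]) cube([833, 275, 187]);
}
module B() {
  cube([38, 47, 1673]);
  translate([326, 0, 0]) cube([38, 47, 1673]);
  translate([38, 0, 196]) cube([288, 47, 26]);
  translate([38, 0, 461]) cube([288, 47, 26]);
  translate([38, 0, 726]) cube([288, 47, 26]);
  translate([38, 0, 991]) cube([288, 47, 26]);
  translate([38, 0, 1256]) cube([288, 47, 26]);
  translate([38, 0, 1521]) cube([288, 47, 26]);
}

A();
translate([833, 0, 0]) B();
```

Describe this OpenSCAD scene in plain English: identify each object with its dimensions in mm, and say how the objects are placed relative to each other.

A is a run of 4 identical solid stair steps. Each tread is 833×275 mm and each step block is 187 mm high. Step 1 rests on the floor; step k is offset from step 1 by (k−1)×275 mm in y and (k−1)×187 mm in z.

B is a straight ladder. Two 38×47 mm vertical rails, 1673 mm tall, stand 364 mm apart (outside-to-outside) with their front faces coplanar on the −y side. 6 rungs, each 47 mm deep and 26 mm tall, span between the inner faces of the rails, front faces flush with the rails. The lowest rung's underside is at z = 196 mm and rungs are spaced 265 mm apart (underside to underside).

The ladder is against the staircase's +x side, with their −y faces flush.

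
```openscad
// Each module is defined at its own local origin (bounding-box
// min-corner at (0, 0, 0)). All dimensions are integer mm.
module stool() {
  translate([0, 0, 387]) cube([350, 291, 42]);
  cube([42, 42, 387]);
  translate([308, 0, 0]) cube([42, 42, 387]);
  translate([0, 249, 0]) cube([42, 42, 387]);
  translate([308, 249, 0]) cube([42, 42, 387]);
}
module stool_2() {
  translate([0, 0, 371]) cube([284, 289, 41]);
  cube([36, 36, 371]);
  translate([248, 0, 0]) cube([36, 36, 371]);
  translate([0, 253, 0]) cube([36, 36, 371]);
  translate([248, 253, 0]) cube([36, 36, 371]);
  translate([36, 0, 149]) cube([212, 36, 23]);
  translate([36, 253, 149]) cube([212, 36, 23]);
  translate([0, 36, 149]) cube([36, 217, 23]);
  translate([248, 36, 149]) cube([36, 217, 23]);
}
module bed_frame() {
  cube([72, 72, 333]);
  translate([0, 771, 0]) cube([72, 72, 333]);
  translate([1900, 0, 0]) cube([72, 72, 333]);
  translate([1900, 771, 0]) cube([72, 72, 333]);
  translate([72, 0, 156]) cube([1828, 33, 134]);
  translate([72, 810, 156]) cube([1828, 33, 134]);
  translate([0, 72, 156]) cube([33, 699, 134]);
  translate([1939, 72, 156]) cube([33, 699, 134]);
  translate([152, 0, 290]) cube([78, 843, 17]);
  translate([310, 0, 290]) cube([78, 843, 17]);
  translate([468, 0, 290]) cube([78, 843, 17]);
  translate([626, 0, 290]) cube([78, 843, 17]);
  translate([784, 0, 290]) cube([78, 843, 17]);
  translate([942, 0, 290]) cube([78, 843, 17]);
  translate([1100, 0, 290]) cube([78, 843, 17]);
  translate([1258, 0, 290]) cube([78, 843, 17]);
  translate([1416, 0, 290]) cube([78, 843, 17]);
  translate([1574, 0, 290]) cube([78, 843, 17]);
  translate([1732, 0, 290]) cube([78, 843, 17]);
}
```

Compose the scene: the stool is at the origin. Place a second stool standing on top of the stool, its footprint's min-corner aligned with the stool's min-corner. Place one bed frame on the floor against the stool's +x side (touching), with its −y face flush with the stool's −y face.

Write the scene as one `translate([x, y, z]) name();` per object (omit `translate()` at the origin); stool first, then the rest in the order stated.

stool();
translate([0, 0, 429]) stool_2();
translate([350, 0, 0]) bed_frame();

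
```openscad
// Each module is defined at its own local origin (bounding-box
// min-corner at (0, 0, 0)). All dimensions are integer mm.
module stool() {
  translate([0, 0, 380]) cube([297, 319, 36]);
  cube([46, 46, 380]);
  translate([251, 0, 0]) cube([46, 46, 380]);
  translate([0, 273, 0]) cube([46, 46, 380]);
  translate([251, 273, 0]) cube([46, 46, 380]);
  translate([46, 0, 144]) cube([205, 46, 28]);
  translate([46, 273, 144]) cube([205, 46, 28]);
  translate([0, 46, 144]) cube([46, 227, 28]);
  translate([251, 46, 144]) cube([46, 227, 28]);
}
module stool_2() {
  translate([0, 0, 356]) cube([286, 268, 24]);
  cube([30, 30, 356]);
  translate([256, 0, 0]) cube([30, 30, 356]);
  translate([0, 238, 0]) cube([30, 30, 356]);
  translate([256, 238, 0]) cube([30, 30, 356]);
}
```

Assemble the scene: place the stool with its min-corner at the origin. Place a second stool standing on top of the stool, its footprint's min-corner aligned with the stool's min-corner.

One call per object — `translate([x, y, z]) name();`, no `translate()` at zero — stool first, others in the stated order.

stool();
translate([0, 0, 416]) stool_2();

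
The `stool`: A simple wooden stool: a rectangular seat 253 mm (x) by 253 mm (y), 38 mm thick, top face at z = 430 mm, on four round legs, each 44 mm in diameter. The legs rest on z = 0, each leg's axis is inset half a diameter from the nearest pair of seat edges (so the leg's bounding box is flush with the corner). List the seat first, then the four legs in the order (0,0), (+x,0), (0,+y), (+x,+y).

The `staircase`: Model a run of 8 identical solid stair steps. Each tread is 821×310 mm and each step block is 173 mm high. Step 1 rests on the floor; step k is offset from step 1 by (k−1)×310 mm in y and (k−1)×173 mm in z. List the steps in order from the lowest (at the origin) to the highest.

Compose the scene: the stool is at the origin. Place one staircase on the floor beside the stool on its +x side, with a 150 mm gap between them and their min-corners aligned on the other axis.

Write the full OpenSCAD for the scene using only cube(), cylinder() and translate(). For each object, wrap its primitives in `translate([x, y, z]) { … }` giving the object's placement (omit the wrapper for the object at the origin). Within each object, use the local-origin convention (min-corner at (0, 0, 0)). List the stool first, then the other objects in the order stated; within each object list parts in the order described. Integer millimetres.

translate([0, 0, 392]) cube([253, 253, 38]);
translate([22, 22, 0]) cylinder(h = 392, r = 22);
translate([231, 22, 0]) cylinder(h = 392, r = 22);
translate([22, 231, 0]) cylinder(h = 392, r = 22);
translate([231, 231, 0]) cylinder(h = 392, r = 22);
translate([403, 0, 0]) {
  cube([821, 310, 173]);
  translate([0, 310, 173]) cube([821, 310, 173]);
  translate([0, 620, 346]) cube([821, 310, 173]);
  translate([0, 930, 519]) cube([821, 310, 173]);
  translate([0, 1240, 692]) cube([821, 310, 173]);
  translate([0, 1550, 865]) cube([821, 310, 173]);
  translate([0, 1860, 1038]) cube([821, 310, 173]);
  translate([0, 2170, 1211]) cube([821, 310, 173]);
}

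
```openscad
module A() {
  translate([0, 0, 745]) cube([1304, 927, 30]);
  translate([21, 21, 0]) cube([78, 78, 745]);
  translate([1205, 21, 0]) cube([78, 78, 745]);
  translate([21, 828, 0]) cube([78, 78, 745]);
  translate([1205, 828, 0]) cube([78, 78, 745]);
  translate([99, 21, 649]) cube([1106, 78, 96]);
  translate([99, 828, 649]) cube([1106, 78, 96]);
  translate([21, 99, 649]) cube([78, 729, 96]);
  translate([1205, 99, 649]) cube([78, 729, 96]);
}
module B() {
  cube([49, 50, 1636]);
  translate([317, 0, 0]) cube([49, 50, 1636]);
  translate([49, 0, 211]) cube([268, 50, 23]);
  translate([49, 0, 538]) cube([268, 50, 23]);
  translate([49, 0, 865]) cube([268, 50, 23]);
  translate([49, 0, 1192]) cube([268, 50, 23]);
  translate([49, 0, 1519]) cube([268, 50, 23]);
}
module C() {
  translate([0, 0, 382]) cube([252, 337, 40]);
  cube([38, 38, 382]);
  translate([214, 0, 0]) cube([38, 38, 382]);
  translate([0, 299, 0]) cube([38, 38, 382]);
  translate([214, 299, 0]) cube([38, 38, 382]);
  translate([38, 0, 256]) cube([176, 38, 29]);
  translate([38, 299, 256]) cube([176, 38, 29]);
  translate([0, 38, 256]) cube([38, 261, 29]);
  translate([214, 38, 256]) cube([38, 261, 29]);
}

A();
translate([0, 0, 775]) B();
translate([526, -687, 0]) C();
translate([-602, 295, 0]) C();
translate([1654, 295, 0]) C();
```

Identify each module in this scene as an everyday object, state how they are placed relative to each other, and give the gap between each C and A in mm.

A is a table. B is a ladder. C is a stool. The ladder is on top of the table. Three stools sit around the table at the −y, −x, +x sides. The gap between each stool and the table is 350 mm.

Each stool's nearest face is 350 mm from the table's bounding box.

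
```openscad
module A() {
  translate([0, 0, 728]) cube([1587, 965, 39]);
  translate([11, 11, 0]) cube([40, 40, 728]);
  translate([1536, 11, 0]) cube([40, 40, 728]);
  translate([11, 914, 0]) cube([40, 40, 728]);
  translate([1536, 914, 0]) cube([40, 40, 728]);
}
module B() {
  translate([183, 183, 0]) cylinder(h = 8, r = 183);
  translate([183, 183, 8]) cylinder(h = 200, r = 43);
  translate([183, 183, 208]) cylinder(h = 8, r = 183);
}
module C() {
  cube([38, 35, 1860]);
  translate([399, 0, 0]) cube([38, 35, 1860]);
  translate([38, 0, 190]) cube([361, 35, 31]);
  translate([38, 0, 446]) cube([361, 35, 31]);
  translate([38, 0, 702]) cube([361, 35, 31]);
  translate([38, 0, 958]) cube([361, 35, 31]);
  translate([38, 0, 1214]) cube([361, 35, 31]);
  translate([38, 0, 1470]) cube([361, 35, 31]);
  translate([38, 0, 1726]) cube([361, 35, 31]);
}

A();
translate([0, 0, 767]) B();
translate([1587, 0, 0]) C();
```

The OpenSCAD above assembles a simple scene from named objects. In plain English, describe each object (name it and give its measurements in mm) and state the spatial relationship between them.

A is a rectangular dining table. The top is 1587×965×39 mm with its upper surface at z = 767 mm. It stands on four 40×40 mm square legs, each inset 11 mm from the nearest pair of top edges, running from the floor to the underside of the top.

B is a spool: two coaxial disc flanges of radius 183 mm and thickness 8 mm, joined by a core cylinder of radius 43 mm and height 200 mm. The lower flange rests on z = 0 and the three cylinders share a vertical axis.

C is a straight ladder. Two 38×35 mm vertical rails, 1860 mm tall, stand 437 mm apart (outside-to-outside) with their front faces coplanar on the −y side. 7 rungs, each 35 mm deep and 31 mm tall, span between the inner faces of the rails, front faces flush with the rails. The lowest rung's underside is at z = 190 mm and rungs are spaced 256 mm apart (underside to underside).

The spool is on top of the table. The ladder is against the table's +x side, with their −y faces flush.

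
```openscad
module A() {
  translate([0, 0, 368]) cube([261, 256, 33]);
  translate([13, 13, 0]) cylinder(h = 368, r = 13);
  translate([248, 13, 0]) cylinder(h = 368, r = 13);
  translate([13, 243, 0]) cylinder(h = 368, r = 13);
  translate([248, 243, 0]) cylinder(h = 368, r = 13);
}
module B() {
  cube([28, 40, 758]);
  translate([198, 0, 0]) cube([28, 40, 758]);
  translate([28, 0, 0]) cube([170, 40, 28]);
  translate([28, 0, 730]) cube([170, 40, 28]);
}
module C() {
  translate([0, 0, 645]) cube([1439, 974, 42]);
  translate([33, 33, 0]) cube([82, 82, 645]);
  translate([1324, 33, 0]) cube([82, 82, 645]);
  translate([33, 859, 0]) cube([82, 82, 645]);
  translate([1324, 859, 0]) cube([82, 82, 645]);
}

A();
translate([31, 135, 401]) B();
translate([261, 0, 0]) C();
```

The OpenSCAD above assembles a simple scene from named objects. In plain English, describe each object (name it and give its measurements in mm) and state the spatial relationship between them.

A is a simple wooden stool: a rectangular seat 261 mm (x) by 256 mm (y), 33 mm thick, top face at z = 401 mm, on four round legs, each 26 mm in diameter. The legs rest on z = 0, each leg's axis is inset half a diameter from the nearest pair of seat edges (so the leg's bounding box is flush with the corner).

B is a rectangular picture frame lying in the x–z plane (depth along y). The opening is 170 mm wide (x) by 702 mm tall (z), surrounded by a border 28 mm wide on all four sides. The frame is 40 mm deep and is made of two full-height vertical stiles with two horizontal rails fitted between them.

C is a rectangular dining table. The top is 1439×974×42 mm with its upper surface at z = 687 mm. It stands on four 82×82 mm square legs, each inset 33 mm from the nearest pair of top edges, running from the floor to the underside of the top.

The picture frame is on top of the stool. The table is against the stool's +x side, with their −y faces flush.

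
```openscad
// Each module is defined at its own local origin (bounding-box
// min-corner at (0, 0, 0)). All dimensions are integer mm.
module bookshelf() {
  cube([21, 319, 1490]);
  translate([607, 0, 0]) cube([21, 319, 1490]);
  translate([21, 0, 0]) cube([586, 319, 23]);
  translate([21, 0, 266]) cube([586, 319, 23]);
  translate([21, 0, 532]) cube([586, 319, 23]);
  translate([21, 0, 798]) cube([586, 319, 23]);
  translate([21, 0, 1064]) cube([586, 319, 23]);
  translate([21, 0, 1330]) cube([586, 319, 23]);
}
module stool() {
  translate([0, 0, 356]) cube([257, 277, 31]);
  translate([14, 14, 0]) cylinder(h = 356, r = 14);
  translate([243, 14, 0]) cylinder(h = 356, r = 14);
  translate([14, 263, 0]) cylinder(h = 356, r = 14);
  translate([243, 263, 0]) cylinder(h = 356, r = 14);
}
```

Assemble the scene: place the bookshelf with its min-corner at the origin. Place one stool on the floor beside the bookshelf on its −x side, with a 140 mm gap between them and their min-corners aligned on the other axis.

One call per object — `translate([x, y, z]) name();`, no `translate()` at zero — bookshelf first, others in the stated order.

bookshelf();
translate([-397, 0, 0]) stool();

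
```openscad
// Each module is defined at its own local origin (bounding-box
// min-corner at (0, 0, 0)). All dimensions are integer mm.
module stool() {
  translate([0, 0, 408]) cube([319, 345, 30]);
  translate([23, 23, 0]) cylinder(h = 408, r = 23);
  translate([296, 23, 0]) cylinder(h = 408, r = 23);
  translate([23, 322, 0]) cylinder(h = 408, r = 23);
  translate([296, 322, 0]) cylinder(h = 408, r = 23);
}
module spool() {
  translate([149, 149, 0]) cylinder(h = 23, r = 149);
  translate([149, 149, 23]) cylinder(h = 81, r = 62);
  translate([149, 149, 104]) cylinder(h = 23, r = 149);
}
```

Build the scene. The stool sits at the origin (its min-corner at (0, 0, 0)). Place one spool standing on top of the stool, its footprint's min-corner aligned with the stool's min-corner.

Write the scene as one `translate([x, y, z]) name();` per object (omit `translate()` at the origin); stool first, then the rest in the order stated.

stool();
translate([0, 0, 438]) spool();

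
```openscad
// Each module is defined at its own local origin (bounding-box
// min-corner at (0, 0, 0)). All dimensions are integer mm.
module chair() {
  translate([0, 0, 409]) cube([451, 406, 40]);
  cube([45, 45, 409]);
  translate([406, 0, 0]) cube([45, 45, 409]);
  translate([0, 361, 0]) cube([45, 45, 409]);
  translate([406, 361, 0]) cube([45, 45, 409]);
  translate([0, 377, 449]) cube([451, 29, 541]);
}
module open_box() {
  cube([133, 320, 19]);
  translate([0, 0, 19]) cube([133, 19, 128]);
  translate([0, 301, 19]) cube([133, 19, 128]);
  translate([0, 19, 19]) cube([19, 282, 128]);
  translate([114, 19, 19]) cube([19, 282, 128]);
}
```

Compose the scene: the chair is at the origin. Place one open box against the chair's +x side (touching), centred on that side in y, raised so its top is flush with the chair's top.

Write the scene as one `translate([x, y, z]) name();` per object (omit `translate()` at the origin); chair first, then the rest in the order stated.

chair();
translate([451, 43, 843]) open_box();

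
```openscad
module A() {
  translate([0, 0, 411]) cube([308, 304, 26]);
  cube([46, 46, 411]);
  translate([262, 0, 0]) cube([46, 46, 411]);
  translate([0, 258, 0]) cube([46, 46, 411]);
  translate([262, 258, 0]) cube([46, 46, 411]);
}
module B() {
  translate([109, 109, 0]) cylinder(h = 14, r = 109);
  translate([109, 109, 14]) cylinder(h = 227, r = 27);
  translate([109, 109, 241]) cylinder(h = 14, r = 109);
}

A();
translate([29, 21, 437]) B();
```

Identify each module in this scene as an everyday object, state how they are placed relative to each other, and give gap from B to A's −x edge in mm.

The spool's min-x is at 29; the stool's min-x is 0; gap = 29 mm.

A is a stool. B is a spool. The spool is on top of the stool. The gap from the spool to the stool's −x edge is 29 mm.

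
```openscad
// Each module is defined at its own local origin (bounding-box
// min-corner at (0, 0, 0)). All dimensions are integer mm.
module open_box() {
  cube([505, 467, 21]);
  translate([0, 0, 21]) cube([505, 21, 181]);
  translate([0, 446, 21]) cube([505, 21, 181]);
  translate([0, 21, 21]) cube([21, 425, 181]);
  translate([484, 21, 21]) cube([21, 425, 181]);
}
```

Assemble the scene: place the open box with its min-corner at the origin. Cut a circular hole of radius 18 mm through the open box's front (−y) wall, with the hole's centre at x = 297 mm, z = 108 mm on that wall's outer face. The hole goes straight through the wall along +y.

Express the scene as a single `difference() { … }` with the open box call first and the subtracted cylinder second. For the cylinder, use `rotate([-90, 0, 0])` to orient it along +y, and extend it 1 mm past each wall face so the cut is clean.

difference() {
  open_box();
  translate([297, -1, 108]) rotate([-90, 0, 0]) cylinder(h = 23, r = 18);
}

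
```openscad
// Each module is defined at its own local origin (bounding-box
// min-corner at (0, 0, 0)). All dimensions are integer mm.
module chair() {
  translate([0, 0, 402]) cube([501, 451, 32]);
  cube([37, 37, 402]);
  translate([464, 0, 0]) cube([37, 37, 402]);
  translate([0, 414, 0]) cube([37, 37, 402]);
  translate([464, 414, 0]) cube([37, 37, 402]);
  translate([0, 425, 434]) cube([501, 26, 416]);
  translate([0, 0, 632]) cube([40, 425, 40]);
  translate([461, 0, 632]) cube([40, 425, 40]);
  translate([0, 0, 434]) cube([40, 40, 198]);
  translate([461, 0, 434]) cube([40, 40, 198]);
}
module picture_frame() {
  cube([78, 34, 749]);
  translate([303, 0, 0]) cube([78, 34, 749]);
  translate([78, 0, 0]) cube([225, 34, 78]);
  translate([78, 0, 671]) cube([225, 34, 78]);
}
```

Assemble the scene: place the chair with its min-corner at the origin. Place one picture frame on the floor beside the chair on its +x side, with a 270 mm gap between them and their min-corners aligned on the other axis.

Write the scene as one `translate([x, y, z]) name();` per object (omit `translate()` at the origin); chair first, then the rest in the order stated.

chair();
translate([771, 0, 0]) picture_frame();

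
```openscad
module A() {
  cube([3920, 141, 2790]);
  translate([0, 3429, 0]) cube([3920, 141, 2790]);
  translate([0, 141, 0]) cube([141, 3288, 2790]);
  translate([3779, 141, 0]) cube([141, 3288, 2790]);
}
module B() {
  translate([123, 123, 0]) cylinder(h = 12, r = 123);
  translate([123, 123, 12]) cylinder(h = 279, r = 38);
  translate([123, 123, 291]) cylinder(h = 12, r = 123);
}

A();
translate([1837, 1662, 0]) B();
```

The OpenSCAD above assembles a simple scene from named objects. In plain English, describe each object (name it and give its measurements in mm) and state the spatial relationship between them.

A is a box-shaped house frame (walls only): outside footprint 3920×3570 mm, wall height 2790 mm, wall thickness 141 mm. The two y-facing walls run the full x-width; the two x-facing walls fit between the inner faces of the y-facing walls.

B is a spool: two coaxial disc flanges of radius 123 mm and thickness 12 mm, joined by a core cylinder of radius 38 mm and height 279 mm. The lower flange rests on z = 0 and the three cylinders share a vertical axis.

The spool sits inside the house frame, centred.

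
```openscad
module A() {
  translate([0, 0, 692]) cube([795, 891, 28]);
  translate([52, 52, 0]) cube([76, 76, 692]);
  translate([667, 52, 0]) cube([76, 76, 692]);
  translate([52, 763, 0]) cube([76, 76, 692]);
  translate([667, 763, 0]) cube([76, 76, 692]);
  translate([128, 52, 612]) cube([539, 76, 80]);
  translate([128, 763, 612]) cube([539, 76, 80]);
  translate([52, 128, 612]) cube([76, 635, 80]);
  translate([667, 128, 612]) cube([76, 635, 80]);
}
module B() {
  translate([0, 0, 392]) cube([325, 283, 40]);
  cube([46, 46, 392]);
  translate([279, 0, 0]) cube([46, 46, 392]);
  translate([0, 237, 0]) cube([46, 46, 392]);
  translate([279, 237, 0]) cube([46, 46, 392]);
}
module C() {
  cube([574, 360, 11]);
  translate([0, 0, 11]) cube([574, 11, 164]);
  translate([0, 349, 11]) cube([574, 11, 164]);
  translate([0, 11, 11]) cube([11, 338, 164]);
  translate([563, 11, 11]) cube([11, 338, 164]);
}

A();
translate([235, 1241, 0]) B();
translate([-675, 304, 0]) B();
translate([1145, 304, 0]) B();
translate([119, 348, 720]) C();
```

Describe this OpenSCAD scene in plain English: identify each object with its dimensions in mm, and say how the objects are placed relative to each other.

A is a table with a 795×891 mm rectangular top, 28 mm thick, top surface at z = 720 mm, supported by four 76×76 mm square legs, each inset 52 mm from the nearest pair of top edges, running from the floor. Four apron rails, 76 mm thick and 80 mm tall, run between adjacent legs with their top edges flush with the underside of the top and their outer faces flush with the legs' outer faces.

B is a four-legged stool. The seat is a 325×283×40 mm slab whose top surface is at z = 432 mm; four square legs, each 46×46 mm in cross-section, run from the floor (z = 0) to the underside of the seat, each flush with a corner of the seat.

C is an open-topped rectangular box: outside dimensions 574×360×175 mm, with a uniform wall and base thickness of 11 mm. The base is a full 574×360 slab on the floor; four walls sit on top of the base. The front and back walls (the −y and +y sides) span the full width; the two side walls fit between them.

Three stools sit around the table at the +y, −x, +x sides. The open box is on top of the table.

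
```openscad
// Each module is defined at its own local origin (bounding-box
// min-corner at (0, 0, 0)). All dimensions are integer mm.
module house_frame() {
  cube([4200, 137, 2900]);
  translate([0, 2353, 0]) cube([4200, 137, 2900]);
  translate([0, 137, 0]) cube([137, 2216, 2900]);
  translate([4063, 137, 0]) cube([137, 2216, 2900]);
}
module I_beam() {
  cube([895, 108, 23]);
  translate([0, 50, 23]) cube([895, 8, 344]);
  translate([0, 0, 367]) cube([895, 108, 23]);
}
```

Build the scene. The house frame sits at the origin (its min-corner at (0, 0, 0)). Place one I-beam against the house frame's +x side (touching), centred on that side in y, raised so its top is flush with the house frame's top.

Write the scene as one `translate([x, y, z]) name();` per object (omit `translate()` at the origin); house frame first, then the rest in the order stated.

house_frame();
translate([4200, 1191, 2510]) I_beam();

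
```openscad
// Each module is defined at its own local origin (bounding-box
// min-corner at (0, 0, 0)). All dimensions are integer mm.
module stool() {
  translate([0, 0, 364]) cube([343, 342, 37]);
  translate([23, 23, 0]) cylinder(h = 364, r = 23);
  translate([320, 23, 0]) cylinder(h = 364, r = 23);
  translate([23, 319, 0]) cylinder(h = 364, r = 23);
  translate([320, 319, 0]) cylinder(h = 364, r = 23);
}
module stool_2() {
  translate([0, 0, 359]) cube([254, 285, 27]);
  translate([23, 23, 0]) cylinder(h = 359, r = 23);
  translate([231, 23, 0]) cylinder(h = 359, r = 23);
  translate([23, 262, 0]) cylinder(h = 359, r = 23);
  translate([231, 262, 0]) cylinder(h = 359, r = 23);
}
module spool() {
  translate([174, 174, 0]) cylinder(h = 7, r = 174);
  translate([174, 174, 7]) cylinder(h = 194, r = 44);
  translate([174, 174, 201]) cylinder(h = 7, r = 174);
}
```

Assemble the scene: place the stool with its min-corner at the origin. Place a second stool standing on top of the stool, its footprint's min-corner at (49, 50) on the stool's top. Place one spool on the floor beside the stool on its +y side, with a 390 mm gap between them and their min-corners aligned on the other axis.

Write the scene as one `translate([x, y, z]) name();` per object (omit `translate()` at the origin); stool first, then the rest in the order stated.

stool();
translate([49, 50, 401]) stool_2();
translate([0, 732, 0]) spool();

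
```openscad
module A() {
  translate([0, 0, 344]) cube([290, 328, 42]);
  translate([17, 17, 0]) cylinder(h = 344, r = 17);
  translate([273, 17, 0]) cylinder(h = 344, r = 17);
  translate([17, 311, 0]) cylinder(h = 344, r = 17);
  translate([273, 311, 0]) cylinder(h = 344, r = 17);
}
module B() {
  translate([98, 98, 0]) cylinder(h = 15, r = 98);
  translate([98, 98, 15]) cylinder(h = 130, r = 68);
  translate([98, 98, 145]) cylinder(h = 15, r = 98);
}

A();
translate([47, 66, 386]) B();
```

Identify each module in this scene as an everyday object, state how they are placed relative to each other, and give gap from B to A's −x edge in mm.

The spool's min-x is at 47; the stool's min-x is 0; gap = 47 mm.

A is a stool. B is a spool. The spool is on top of the stool, centred. The gap from the spool to the stool's −x edge is 47 mm.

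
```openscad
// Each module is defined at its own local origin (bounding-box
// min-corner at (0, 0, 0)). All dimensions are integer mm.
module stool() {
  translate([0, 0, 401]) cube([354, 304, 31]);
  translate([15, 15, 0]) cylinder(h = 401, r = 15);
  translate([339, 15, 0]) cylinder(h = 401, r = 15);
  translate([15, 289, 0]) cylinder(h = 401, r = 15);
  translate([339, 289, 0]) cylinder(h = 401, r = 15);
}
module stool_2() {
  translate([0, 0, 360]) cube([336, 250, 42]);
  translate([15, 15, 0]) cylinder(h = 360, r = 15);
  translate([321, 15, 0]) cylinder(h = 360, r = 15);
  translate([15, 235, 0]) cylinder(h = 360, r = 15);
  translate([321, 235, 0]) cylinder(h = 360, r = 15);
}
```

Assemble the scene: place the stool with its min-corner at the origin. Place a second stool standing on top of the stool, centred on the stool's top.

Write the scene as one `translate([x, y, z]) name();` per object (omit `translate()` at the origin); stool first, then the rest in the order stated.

stool();
translate([9, 27, 432]) stool_2();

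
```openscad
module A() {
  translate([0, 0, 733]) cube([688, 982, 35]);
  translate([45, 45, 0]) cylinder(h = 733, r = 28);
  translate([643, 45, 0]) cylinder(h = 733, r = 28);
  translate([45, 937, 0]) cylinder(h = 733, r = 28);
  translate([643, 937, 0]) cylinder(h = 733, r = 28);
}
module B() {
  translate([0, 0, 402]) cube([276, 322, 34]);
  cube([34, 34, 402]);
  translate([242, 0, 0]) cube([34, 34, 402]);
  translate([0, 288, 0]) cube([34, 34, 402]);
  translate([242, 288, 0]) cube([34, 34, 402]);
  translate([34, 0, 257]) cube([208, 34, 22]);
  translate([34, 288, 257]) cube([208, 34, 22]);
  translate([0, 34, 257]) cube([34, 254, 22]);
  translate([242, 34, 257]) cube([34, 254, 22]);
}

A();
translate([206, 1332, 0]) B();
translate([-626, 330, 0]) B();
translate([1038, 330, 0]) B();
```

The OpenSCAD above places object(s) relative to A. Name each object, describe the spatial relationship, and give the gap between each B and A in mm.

Each stool's nearest face is 350 mm from the table's bounding box.

A is a table. B is a stool. Three stools sit around the table at the +y, −x, +x sides. The gap between each stool and the table is 350 mm.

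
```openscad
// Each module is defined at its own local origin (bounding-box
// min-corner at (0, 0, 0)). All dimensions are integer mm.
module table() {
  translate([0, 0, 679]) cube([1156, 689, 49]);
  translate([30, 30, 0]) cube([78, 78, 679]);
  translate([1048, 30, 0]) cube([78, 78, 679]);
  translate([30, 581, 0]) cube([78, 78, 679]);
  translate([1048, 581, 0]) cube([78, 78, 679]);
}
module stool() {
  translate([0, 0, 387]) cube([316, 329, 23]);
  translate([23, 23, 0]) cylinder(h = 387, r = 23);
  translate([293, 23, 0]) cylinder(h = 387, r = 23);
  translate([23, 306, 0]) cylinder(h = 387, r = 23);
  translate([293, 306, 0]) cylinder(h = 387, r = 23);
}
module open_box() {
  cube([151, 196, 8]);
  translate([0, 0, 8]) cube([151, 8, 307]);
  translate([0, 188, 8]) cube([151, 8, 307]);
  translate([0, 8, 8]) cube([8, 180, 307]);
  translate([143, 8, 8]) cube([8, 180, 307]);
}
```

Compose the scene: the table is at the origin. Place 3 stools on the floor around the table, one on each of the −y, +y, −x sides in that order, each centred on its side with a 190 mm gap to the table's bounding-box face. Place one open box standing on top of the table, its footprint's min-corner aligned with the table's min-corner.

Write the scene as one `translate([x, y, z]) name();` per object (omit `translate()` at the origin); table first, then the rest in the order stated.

table();
translate([420, -519, 0]) stool();
translate([420, 879, 0]) stool();
translate([-506, 180, 0]) stool();
translate([0, 0, 728]) open_box();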